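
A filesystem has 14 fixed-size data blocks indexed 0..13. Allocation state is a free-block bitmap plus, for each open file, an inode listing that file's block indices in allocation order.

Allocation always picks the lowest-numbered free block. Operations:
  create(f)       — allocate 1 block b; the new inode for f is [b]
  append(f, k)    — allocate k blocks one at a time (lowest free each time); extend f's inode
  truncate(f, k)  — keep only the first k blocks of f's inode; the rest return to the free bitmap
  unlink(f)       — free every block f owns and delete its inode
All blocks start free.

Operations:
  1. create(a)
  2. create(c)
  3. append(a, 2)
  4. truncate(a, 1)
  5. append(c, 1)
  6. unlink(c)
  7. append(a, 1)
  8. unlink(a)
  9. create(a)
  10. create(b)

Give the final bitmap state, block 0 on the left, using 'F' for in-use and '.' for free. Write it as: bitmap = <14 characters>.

[1] create(a) — a=0 (map F.............)
[2] create(c) — a=0 c=1 (map FF............)
[3] append(a, 2) — a=0,2,3 c=1 (map FFFF..........)
[4] truncate(a, 1) — a=0 c=1 (map FF............)
[5] append(c, 1) — a=0 c=1,2 (map FFF...........)
[6] unlink(c) — a=0 (map F.............)
[7] append(a, 1) — a=0,1 (map FF............)
[8] unlink(a) —  (map ..............)
[9] create(a) — a=0 (map F.............)
[10] create(b) — a=0 b=1 (map FF............)

bitmap = FF............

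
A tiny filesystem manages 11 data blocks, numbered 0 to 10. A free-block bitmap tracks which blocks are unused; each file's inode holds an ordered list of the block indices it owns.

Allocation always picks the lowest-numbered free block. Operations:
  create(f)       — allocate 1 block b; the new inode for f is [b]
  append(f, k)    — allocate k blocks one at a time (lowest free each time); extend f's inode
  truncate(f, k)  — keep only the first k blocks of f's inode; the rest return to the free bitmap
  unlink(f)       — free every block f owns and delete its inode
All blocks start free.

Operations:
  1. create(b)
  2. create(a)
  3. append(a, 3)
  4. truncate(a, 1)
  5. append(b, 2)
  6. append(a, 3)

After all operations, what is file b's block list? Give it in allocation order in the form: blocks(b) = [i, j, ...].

  1. create(b)  ⇒  F..........  {b→[0]}
  2. create(a)  ⇒  FF.........  {a→[1]; b→[0]}
  3. append(a, 3)  ⇒  FFFFF......  {a→[1, 2, 3, 4]; b→[0]}
  4. truncate(a, 1)  ⇒  FF.........  {a→[1]; b→[0]}
  5. append(b, 2)  ⇒  FFFF.......  {a→[1]; b→[0, 2, 3]}
  6. append(a, 3)  ⇒  FFFFFFF....  {a→[1, 4, 5, 6]; b→[0, 2, 3]}

blocks(b) = [0, 2, 3]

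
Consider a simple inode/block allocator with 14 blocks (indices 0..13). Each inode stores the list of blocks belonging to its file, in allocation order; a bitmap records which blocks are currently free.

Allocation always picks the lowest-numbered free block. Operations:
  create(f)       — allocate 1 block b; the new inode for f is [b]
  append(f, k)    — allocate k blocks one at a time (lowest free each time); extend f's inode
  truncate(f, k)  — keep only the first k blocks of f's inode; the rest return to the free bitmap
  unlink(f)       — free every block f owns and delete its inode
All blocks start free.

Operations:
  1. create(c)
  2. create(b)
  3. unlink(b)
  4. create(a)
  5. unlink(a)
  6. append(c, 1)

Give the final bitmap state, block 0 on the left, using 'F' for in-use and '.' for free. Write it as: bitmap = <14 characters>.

bitmap = FF............

after create(c) → c:[0]  free=[F.............]
after create(b) → b:[1], c:[0]  free=[FF............]
after unlink(b) → c:[0]  free=[F.............]
after create(a) → a:[1], c:[0]  free=[FF............]
after unlink(a) → c:[0]  free=[F.............]
after append(c, 1) → c:[0, 1]  free=[FF............]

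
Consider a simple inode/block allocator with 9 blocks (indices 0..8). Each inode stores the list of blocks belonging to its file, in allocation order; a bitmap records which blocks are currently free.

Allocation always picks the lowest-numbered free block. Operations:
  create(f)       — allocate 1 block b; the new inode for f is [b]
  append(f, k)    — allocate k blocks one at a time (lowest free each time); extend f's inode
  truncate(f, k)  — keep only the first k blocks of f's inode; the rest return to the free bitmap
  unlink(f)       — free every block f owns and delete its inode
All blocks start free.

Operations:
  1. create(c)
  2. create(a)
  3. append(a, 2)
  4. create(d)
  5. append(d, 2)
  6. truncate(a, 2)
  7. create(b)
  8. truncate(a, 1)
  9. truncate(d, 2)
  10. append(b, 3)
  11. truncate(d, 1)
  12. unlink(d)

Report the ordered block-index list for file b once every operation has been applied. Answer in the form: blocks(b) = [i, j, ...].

after create(c) → c:[0]  free=[F........]
after create(a) → a:[1], c:[0]  free=[FF.......]
after append(a, 2) → a:[1, 2, 3], c:[0]  free=[FFFF.....]
after create(d) → a:[1, 2, 3], c:[0], d:[4]  free=[FFFFF....]
after append(d, 2) → a:[1, 2, 3], c:[0], d:[4, 5, 6]  free=[FFFFFFF..]
after truncate(a, 2) → a:[1, 2], c:[0], d:[4, 5, 6]  free=[FFF.FFF..]
after create(b) → a:[1, 2], b:[3], c:[0], d:[4, 5, 6]  free=[FFFFFFF..]
after truncate(a, 1) → a:[1], b:[3], c:[0], d:[4, 5, 6]  free=[FF.FFFF..]
after truncate(d, 2) → a:[1], b:[3], c:[0], d:[4, 5]  free=[FF.FFF...]
after append(b, 3) → a:[1], b:[3, 2, 6, 7], c:[0], d:[4, 5]  free=[FFFFFFFF.]
after truncate(d, 1) → a:[1], b:[3, 2, 6, 7], c:[0], d:[4]  free=[FFFFF.FF.]
after unlink(d) → a:[1], b:[3, 2, 6, 7], c:[0]  free=[FFFF..FF.]

blocks(b) = [3, 2, 6, 7]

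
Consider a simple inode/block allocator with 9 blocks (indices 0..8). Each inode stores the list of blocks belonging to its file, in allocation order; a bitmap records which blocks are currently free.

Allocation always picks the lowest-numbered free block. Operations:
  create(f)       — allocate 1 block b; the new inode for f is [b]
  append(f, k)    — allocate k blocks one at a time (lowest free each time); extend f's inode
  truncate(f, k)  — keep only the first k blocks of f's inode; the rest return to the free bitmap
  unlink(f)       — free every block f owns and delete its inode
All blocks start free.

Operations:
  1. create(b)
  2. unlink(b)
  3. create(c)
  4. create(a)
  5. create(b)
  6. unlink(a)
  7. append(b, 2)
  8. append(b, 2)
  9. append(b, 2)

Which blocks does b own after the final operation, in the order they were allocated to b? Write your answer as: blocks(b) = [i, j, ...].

blocks(b) = [2, 1, 3, 4, 5, 6, 7]

  1. create(b)  ⇒  F........  {b→[0]}
  2. unlink(b)  ⇒  .........  {}
  3. create(c)  ⇒  F........  {c→[0]}
  4. create(a)  ⇒  FF.......  {a→[1]; c→[0]}
  5. create(b)  ⇒  FFF......  {a→[1]; b→[2]; c→[0]}
  6. unlink(a)  ⇒  F.F......  {b→[2]; c→[0]}
  7. append(b, 2)  ⇒  FFFF.....  {b→[2, 1, 3]; c→[0]}
  8. append(b, 2)  ⇒  FFFFFF...  {b→[2, 1, 3, 4, 5]; c→[0]}
  9. append(b, 2)  ⇒  FFFFFFFF.  {b→[2, 1, 3, 4, 5, 6, 7]; c→[0]}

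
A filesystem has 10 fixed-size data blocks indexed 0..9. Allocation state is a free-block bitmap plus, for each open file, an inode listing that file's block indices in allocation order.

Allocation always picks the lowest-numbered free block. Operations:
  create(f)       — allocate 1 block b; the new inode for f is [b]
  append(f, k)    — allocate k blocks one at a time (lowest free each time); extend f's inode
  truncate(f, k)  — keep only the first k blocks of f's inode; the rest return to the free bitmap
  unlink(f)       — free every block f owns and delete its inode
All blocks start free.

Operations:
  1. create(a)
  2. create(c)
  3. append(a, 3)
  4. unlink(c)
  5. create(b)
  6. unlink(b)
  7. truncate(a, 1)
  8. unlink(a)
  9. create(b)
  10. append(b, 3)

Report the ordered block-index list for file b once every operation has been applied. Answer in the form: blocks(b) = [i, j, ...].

blocks(b) = [0, 1, 2, 3]

after create(a) → a:[0]  free=[F.........]
after create(c) → a:[0], c:[1]  free=[FF........]
after append(a, 3) → a:[0, 2, 3, 4], c:[1]  free=[FFFFF.....]
after unlink(c) → a:[0, 2, 3, 4]  free=[F.FFF.....]
after create(b) → a:[0, 2, 3, 4], b:[1]  free=[FFFFF.....]
after unlink(b) → a:[0, 2, 3, 4]  free=[F.FFF.....]
after truncate(a, 1) → a:[0]  free=[F.........]
after unlink(a) →   free=[..........]
after create(b) → b:[0]  free=[F.........]
after append(b, 3) → b:[0, 1, 2, 3]  free=[FFFF......]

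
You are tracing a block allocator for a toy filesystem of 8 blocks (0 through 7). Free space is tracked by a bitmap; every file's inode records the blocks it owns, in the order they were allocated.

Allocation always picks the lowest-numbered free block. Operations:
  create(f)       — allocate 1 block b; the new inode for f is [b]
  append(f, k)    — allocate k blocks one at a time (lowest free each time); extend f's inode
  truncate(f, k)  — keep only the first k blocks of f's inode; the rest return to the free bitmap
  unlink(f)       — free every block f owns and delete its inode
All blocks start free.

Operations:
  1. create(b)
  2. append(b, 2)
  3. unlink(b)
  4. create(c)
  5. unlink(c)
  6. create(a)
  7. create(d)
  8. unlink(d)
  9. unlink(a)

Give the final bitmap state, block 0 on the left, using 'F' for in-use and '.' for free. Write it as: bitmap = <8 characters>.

create(b): bitmap=F....... | b=[0]
append(b, 2): bitmap=FFF..... | b=[0, 1, 2]
unlink(b): bitmap=........ | 
create(c): bitmap=F....... | c=[0]
unlink(c): bitmap=........ | 
create(a): bitmap=F....... | a=[0]
create(d): bitmap=FF...... | a=[0] d=[1]
unlink(d): bitmap=F....... | a=[0]
unlink(a): bitmap=........ | 

bitmap = ........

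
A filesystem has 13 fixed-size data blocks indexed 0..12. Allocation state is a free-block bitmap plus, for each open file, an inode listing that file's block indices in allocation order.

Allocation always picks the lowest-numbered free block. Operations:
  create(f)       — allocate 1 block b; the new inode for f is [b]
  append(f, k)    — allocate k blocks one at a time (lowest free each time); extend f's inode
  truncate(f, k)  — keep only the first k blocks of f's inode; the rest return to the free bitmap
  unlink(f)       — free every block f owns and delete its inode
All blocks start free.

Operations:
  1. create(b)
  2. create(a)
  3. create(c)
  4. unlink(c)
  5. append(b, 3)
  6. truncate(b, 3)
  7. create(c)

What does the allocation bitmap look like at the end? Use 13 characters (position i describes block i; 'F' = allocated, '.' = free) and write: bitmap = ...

create(b): bitmap=F............ | b=[0]
create(a): bitmap=FF........... | a=[1] b=[0]
create(c): bitmap=FFF.......... | a=[1] b=[0] c=[2]
unlink(c): bitmap=FF........... | a=[1] b=[0]
append(b, 3): bitmap=FFFFF........ | a=[1] b=[0, 2, 3, 4]
truncate(b, 3): bitmap=FFFF......... | a=[1] b=[0, 2, 3]
create(c): bitmap=FFFFF........ | a=[1] b=[0, 2, 3] c=[4]

bitmap = FFFFF........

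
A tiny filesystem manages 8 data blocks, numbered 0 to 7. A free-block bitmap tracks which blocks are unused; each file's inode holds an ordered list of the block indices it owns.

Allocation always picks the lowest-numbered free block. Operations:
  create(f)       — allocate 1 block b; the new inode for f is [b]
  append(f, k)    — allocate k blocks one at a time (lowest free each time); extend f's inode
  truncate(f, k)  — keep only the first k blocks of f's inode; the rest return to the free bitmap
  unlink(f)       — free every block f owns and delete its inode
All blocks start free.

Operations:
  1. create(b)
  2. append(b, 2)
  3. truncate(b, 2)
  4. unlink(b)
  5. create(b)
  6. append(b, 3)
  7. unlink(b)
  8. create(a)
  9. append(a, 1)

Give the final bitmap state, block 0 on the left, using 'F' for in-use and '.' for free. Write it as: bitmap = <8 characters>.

bitmap = FF......

create(b): bitmap=F....... | b=[0]
append(b, 2): bitmap=FFF..... | b=[0, 1, 2]
truncate(b, 2): bitmap=FF...... | b=[0, 1]
unlink(b): bitmap=........ | 
create(b): bitmap=F....... | b=[0]
append(b, 3): bitmap=FFFF.... | b=[0, 1, 2, 3]
unlink(b): bitmap=........ | 
create(a): bitmap=F....... | a=[0]
append(a, 1): bitmap=FF...... | a=[0, 1]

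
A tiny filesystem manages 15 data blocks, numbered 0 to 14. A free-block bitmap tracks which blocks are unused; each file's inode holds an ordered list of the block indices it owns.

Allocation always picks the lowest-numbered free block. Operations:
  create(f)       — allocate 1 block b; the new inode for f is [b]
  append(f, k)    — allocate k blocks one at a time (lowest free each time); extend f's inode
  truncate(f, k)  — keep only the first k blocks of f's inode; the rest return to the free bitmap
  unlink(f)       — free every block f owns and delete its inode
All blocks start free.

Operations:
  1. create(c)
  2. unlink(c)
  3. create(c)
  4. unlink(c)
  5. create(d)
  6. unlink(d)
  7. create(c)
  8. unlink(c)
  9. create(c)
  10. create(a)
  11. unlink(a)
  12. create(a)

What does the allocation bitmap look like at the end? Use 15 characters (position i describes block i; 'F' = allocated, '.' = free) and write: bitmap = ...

after create(c) → c:[0]  free=[F..............]
after unlink(c) →   free=[...............]
after create(c) → c:[0]  free=[F..............]
after unlink(c) →   free=[...............]
after create(d) → d:[0]  free=[F..............]
after unlink(d) →   free=[...............]
after create(c) → c:[0]  free=[F..............]
after unlink(c) →   free=[...............]
after create(c) → c:[0]  free=[F..............]
after create(a) → a:[1], c:[0]  free=[FF.............]
after unlink(a) → c:[0]  free=[F..............]
after create(a) → a:[1], c:[0]  free=[FF.............]

bitmap = FF.............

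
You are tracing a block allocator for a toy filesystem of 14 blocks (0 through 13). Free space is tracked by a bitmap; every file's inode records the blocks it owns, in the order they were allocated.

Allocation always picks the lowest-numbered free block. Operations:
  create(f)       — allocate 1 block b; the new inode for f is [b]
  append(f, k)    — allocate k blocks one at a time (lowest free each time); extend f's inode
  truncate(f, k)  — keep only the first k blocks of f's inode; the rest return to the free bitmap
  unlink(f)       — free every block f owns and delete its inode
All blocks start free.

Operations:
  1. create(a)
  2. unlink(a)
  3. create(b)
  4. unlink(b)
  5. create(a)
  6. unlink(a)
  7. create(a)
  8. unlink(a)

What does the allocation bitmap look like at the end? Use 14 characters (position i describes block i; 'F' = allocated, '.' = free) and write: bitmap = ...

bitmap = ..............

  1. create(a)  ⇒  F.............  {a→[0]}
  2. unlink(a)  ⇒  ..............  {}
  3. create(b)  ⇒  F.............  {b→[0]}
  4. unlink(b)  ⇒  ..............  {}
  5. create(a)  ⇒  F.............  {a→[0]}
  6. unlink(a)  ⇒  ..............  {}
  7. create(a)  ⇒  F.............  {a→[0]}
  8. unlink(a)  ⇒  ..............  {}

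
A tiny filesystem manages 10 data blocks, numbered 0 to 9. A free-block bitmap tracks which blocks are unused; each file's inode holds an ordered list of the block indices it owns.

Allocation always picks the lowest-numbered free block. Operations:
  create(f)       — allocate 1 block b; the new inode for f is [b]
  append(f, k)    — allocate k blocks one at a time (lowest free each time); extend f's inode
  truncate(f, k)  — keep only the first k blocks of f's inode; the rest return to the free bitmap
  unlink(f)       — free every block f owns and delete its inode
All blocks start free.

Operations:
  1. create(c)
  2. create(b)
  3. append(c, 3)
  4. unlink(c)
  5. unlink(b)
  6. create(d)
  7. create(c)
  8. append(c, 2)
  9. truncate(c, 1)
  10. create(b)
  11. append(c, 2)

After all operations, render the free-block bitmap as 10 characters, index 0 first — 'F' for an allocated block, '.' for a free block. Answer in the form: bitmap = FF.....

after create(c) → c:[0]  free=[F.........]
after create(b) → b:[1], c:[0]  free=[FF........]
after append(c, 3) → b:[1], c:[0, 2, 3, 4]  free=[FFFFF.....]
after unlink(c) → b:[1]  free=[.F........]
after unlink(b) →   free=[..........]
after create(d) → d:[0]  free=[F.........]
after create(c) → c:[1], d:[0]  free=[FF........]
after append(c, 2) → c:[1, 2, 3], d:[0]  free=[FFFF......]
after truncate(c, 1) → c:[1], d:[0]  free=[FF........]
after create(b) → b:[2], c:[1], d:[0]  free=[FFF.......]
after append(c, 2) → b:[2], c:[1, 3, 4], d:[0]  free=[FFFFF.....]

bitmap = FFFFF.....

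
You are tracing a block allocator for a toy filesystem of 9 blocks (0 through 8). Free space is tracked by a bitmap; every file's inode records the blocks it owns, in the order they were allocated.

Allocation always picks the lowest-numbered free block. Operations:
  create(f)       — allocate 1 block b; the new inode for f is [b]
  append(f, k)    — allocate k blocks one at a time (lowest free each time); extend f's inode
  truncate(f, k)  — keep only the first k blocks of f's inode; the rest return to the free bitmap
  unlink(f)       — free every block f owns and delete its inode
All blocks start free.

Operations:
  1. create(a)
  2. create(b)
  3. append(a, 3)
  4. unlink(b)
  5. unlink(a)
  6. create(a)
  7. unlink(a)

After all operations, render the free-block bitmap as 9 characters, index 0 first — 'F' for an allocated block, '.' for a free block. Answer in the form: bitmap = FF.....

[1] create(a) — a=0 (map F........)
[2] create(b) — a=0 b=1 (map FF.......)
[3] append(a, 3) — a=0,2,3,4 b=1 (map FFFFF....)
[4] unlink(b) — a=0,2,3,4 (map F.FFF....)
[5] unlink(a) —  (map .........)
[6] create(a) — a=0 (map F........)
[7] unlink(a) —  (map .........)

bitmap = .........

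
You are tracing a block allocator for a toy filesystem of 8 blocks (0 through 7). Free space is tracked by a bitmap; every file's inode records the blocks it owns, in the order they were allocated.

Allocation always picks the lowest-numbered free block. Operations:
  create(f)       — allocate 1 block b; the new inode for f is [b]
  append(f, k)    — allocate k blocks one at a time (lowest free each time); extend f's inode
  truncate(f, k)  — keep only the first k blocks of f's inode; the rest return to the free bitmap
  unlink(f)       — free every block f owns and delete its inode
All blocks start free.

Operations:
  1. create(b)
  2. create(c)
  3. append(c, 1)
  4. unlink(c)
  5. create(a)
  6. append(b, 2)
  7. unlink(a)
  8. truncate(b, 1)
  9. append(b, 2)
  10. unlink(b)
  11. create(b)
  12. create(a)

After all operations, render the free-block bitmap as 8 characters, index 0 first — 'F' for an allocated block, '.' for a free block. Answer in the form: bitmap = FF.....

bitmap = FF......

create(b): bitmap=F....... | b=[0]
create(c): bitmap=FF...... | b=[0] c=[1]
append(c, 1): bitmap=FFF..... | b=[0] c=[1, 2]
unlink(c): bitmap=F....... | b=[0]
create(a): bitmap=FF...... | a=[1] b=[0]
append(b, 2): bitmap=FFFF.... | a=[1] b=[0, 2, 3]
unlink(a): bitmap=F.FF.... | b=[0, 2, 3]
truncate(b, 1): bitmap=F....... | b=[0]
append(b, 2): bitmap=FFF..... | b=[0, 1, 2]
unlink(b): bitmap=........ | 
create(b): bitmap=F....... | b=[0]
create(a): bitmap=FF...... | a=[1] b=[0]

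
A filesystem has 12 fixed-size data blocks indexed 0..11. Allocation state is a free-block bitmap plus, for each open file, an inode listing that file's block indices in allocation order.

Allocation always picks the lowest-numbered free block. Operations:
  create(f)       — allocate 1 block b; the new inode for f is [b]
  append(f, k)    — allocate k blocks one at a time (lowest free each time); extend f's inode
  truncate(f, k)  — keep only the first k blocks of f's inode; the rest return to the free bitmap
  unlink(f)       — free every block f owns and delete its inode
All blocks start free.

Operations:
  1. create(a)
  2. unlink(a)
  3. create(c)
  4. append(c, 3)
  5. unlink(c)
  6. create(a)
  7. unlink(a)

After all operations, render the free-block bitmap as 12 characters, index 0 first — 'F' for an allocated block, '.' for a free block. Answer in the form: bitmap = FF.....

after create(a) → a:[0]  free=[F...........]
after unlink(a) →   free=[............]
after create(c) → c:[0]  free=[F...........]
after append(c, 3) → c:[0, 1, 2, 3]  free=[FFFF........]
after unlink(c) →   free=[............]
after create(a) → a:[0]  free=[F...........]
after unlink(a) →   free=[............]

bitmap = ............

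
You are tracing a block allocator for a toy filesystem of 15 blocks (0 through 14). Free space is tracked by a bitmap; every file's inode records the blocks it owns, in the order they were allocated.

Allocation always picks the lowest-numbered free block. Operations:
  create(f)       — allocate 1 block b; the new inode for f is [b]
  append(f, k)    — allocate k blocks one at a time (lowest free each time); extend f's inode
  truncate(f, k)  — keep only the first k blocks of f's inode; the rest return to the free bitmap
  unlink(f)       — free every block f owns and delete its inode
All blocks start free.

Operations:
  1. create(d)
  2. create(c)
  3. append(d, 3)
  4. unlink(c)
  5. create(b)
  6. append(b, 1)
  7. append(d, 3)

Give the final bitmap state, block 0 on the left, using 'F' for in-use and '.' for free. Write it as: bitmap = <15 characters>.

bitmap = FFFFFFFFF......

create(d): bitmap=F.............. | d=[0]
create(c): bitmap=FF............. | c=[1] d=[0]
append(d, 3): bitmap=FFFFF.......... | c=[1] d=[0, 2, 3, 4]
unlink(c): bitmap=F.FFF.......... | d=[0, 2, 3, 4]
create(b): bitmap=FFFFF.......... | b=[1] d=[0, 2, 3, 4]
append(b, 1): bitmap=FFFFFF......... | b=[1, 5] d=[0, 2, 3, 4]
append(d, 3): bitmap=FFFFFFFFF...... | b=[1, 5] d=[0, 2, 3, 4, 6, 7, 8]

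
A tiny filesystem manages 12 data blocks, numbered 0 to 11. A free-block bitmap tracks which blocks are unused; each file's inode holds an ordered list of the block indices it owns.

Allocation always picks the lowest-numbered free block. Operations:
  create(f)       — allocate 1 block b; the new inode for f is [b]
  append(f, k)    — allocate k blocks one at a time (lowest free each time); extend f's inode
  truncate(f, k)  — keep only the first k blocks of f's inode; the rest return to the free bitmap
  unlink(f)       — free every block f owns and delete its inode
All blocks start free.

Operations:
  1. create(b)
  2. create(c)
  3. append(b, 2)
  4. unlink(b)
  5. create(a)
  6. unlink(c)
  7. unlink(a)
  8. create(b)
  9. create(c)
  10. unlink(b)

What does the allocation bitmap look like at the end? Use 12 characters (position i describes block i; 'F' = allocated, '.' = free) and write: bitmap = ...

after create(b) → b:[0]  free=[F...........]
after create(c) → b:[0], c:[1]  free=[FF..........]
after append(b, 2) → b:[0, 2, 3], c:[1]  free=[FFFF........]
after unlink(b) → c:[1]  free=[.F..........]
after create(a) → a:[0], c:[1]  free=[FF..........]
after unlink(c) → a:[0]  free=[F...........]
after unlink(a) →   free=[............]
after create(b) → b:[0]  free=[F...........]
after create(c) → b:[0], c:[1]  free=[FF..........]
after unlink(b) → c:[1]  free=[.F..........]

bitmap = .F..........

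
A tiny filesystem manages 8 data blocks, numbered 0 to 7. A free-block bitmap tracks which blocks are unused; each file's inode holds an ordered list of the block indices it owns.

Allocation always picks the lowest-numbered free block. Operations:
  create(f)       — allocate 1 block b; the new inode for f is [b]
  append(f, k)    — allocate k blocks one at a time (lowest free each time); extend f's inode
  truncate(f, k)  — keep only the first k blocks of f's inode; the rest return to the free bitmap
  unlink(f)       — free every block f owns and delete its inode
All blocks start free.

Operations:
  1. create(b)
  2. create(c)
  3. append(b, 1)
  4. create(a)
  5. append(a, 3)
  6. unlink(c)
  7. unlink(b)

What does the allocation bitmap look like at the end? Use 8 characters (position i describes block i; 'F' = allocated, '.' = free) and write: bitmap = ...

bitmap = ...FFFF.

[1] create(b) — b=0 (map F.......)
[2] create(c) — b=0 c=1 (map FF......)
[3] append(b, 1) — b=0,2 c=1 (map FFF.....)
[4] create(a) — a=3 b=0,2 c=1 (map FFFF....)
[5] append(a, 3) — a=3,4,5,6 b=0,2 c=1 (map FFFFFFF.)
[6] unlink(c) — a=3,4,5,6 b=0,2 (map F.FFFFF.)
[7] unlink(b) — a=3,4,5,6 (map ...FFFF.)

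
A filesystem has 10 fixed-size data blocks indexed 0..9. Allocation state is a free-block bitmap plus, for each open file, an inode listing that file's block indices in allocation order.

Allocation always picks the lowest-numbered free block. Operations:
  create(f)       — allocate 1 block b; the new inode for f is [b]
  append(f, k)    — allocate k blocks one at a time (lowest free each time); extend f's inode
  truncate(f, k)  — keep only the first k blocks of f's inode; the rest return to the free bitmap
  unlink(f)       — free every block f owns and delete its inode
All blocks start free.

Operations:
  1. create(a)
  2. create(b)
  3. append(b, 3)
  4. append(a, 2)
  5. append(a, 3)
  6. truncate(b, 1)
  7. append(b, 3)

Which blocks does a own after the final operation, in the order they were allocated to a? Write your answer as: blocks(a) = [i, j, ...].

create(a): bitmap=F......... | a=[0]
create(b): bitmap=FF........ | a=[0] b=[1]
append(b, 3): bitmap=FFFFF..... | a=[0] b=[1, 2, 3, 4]
append(a, 2): bitmap=FFFFFFF... | a=[0, 5, 6] b=[1, 2, 3, 4]
append(a, 3): bitmap=FFFFFFFFFF | a=[0, 5, 6, 7, 8, 9] b=[1, 2, 3, 4]
truncate(b, 1): bitmap=FF...FFFFF | a=[0, 5, 6, 7, 8, 9] b=[1]
append(b, 3): bitmap=FFFFFFFFFF | a=[0, 5, 6, 7, 8, 9] b=[1, 2, 3, 4]

blocks(a) = [0, 5, 6, 7, 8, 9]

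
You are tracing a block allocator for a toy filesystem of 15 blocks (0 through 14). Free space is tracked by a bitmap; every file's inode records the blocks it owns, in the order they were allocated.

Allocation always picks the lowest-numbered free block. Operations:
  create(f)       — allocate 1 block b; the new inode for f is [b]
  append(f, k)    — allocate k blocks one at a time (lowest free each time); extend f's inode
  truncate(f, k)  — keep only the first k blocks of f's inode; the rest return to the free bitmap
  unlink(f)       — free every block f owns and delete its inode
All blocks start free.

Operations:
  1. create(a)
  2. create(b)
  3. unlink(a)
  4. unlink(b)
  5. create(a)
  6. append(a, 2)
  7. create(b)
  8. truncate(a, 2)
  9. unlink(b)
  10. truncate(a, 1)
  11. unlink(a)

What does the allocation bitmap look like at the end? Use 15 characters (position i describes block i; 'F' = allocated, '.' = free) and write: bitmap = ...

bitmap = ...............

create(a): bitmap=F.............. | a=[0]
create(b): bitmap=FF............. | a=[0] b=[1]
unlink(a): bitmap=.F............. | b=[1]
unlink(b): bitmap=............... | 
create(a): bitmap=F.............. | a=[0]
append(a, 2): bitmap=FFF............ | a=[0, 1, 2]
create(b): bitmap=FFFF........... | a=[0, 1, 2] b=[3]
truncate(a, 2): bitmap=FF.F........... | a=[0, 1] b=[3]
unlink(b): bitmap=FF............. | a=[0, 1]
truncate(a, 1): bitmap=F.............. | a=[0]
unlink(a): bitmap=............... | 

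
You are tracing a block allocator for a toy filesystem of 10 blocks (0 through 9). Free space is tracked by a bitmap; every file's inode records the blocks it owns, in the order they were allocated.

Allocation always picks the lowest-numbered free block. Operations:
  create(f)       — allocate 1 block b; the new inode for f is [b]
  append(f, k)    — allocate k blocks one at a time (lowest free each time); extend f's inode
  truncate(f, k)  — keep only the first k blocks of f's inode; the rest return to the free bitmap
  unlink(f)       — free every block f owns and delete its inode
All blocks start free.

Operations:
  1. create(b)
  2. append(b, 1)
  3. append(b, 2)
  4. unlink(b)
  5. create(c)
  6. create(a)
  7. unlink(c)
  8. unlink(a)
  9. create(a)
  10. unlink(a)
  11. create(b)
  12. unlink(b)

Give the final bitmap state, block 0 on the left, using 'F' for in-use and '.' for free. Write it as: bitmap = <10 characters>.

bitmap = ..........

  1. create(b)  ⇒  F.........  {b→[0]}
  2. append(b, 1)  ⇒  FF........  {b→[0, 1]}
  3. append(b, 2)  ⇒  FFFF......  {b→[0, 1, 2, 3]}
  4. unlink(b)  ⇒  ..........  {}
  5. create(c)  ⇒  F.........  {c→[0]}
  6. create(a)  ⇒  FF........  {a→[1]; c→[0]}
  7. unlink(c)  ⇒  .F........  {a→[1]}
  8. unlink(a)  ⇒  ..........  {}
  9. create(a)  ⇒  F.........  {a→[0]}
  10. unlink(a)  ⇒  ..........  {}
  11. create(b)  ⇒  F.........  {b→[0]}
  12. unlink(b)  ⇒  ..........  {}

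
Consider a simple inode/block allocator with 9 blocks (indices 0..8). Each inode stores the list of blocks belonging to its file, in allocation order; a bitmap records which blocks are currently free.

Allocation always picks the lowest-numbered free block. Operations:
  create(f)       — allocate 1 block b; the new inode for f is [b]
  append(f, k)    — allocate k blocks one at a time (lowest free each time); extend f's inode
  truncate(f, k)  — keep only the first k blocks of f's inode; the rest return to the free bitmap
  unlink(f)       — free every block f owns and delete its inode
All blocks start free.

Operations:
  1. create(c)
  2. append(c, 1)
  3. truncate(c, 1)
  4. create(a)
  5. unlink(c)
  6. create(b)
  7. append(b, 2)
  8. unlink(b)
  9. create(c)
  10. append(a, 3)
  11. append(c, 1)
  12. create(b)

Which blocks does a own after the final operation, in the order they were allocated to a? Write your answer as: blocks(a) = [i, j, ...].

create(c): bitmap=F........ | c=[0]
append(c, 1): bitmap=FF....... | c=[0, 1]
truncate(c, 1): bitmap=F........ | c=[0]
create(a): bitmap=FF....... | a=[1] c=[0]
unlink(c): bitmap=.F....... | a=[1]
create(b): bitmap=FF....... | a=[1] b=[0]
append(b, 2): bitmap=FFFF..... | a=[1] b=[0, 2, 3]
unlink(b): bitmap=.F....... | a=[1]
create(c): bitmap=FF....... | a=[1] c=[0]
append(a, 3): bitmap=FFFFF.... | a=[1, 2, 3, 4] c=[0]
append(c, 1): bitmap=FFFFFF... | a=[1, 2, 3, 4] c=[0, 5]
create(b): bitmap=FFFFFFF.. | a=[1, 2, 3, 4] b=[6] c=[0, 5]

blocks(a) = [1, 2, 3, 4]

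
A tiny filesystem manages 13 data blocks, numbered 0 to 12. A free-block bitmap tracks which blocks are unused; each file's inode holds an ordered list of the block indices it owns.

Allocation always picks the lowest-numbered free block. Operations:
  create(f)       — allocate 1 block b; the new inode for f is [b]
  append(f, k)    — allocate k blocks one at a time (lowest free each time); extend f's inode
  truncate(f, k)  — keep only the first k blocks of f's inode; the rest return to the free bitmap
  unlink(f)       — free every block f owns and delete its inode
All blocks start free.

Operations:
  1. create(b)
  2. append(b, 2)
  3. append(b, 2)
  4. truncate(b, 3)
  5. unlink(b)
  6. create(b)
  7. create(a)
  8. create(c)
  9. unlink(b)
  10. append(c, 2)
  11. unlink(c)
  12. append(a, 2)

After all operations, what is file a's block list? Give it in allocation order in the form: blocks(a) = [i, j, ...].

  1. create(b)  ⇒  F............  {b→[0]}
  2. append(b, 2)  ⇒  FFF..........  {b→[0, 1, 2]}
  3. append(b, 2)  ⇒  FFFFF........  {b→[0, 1, 2, 3, 4]}
  4. truncate(b, 3)  ⇒  FFF..........  {b→[0, 1, 2]}
  5. unlink(b)  ⇒  .............  {}
  6. create(b)  ⇒  F............  {b→[0]}
  7. create(a)  ⇒  FF...........  {a→[1]; b→[0]}
  8. create(c)  ⇒  FFF..........  {a→[1]; b→[0]; c→[2]}
  9. unlink(b)  ⇒  .FF..........  {a→[1]; c→[2]}
  10. append(c, 2)  ⇒  FFFF.........  {a→[1]; c→[2, 0, 3]}
  11. unlink(c)  ⇒  .F...........  {a→[1]}
  12. append(a, 2)  ⇒  FFF..........  {a→[1, 0, 2]}

blocks(a) = [1, 0, 2]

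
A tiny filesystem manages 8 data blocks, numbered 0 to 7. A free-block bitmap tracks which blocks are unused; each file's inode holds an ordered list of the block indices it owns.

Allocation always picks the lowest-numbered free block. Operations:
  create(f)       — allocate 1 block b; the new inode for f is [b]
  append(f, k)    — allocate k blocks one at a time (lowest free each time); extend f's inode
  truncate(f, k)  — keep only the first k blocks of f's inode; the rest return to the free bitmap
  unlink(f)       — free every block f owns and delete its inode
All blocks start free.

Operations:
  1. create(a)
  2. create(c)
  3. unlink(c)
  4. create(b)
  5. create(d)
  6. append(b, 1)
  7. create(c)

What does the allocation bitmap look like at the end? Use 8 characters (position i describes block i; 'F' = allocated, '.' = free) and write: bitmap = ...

create(a): bitmap=F....... | a=[0]
create(c): bitmap=FF...... | a=[0] c=[1]
unlink(c): bitmap=F....... | a=[0]
create(b): bitmap=FF...... | a=[0] b=[1]
create(d): bitmap=FFF..... | a=[0] b=[1] d=[2]
append(b, 1): bitmap=FFFF.... | a=[0] b=[1, 3] d=[2]
create(c): bitmap=FFFFF... | a=[0] b=[1, 3] c=[4] d=[2]

bitmap = FFFFF...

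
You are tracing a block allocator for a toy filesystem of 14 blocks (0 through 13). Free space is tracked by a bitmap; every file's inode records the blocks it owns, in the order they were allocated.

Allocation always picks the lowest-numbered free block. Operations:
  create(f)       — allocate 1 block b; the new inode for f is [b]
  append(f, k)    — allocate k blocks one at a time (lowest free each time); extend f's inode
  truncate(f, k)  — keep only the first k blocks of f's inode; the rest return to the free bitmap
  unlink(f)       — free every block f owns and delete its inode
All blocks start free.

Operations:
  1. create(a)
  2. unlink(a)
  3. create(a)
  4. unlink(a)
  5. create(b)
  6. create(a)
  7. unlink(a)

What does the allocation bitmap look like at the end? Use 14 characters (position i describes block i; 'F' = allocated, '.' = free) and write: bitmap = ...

after create(a) → a:[0]  free=[F.............]
after unlink(a) →   free=[..............]
after create(a) → a:[0]  free=[F.............]
after unlink(a) →   free=[..............]
after create(b) → b:[0]  free=[F.............]
after create(a) → a:[1], b:[0]  free=[FF............]
after unlink(a) → b:[0]  free=[F.............]

bitmap = F.............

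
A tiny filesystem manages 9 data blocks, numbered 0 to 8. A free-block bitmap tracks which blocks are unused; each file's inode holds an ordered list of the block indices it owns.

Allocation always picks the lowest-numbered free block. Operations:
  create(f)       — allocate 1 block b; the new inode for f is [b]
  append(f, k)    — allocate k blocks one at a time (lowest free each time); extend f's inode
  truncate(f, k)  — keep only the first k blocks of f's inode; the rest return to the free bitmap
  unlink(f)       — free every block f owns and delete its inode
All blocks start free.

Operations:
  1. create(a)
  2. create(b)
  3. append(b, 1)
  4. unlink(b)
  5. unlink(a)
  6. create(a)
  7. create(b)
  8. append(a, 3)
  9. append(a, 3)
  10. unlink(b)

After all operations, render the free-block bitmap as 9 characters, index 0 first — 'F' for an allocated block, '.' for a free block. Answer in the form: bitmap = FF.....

after create(a) → a:[0]  free=[F........]
after create(b) → a:[0], b:[1]  free=[FF.......]
after append(b, 1) → a:[0], b:[1, 2]  free=[FFF......]
after unlink(b) → a:[0]  free=[F........]
after unlink(a) →   free=[.........]
after create(a) → a:[0]  free=[F........]
after create(b) → a:[0], b:[1]  free=[FF.......]
after append(a, 3) → a:[0, 2, 3, 4], b:[1]  free=[FFFFF....]
after append(a, 3) → a:[0, 2, 3, 4, 5, 6, 7], b:[1]  free=[FFFFFFFF.]
after unlink(b) → a:[0, 2, 3, 4, 5, 6, 7]  free=[F.FFFFFF.]

bitmap = F.FFFFFF.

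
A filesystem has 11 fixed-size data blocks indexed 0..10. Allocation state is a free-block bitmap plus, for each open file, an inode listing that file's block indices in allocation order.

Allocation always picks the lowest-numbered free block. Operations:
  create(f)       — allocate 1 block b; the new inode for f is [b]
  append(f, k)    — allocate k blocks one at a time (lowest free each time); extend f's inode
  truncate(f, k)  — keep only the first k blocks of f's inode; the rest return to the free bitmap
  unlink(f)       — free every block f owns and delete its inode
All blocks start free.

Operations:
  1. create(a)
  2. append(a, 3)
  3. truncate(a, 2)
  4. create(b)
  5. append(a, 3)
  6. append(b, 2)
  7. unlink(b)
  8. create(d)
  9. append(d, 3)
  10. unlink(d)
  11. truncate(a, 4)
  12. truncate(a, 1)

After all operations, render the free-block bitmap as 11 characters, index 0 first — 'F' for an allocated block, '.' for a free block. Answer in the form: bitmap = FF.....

[1] create(a) — a=0 (map F..........)
[2] append(a, 3) — a=0,1,2,3 (map FFFF.......)
[3] truncate(a, 2) — a=0,1 (map FF.........)
[4] create(b) — a=0,1 b=2 (map FFF........)
[5] append(a, 3) — a=0,1,3,4,5 b=2 (map FFFFFF.....)
[6] append(b, 2) — a=0,1,3,4,5 b=2,6,7 (map FFFFFFFF...)
[7] unlink(b) — a=0,1,3,4,5 (map FF.FFF.....)
[8] create(d) — a=0,1,3,4,5 d=2 (map FFFFFF.....)
[9] append(d, 3) — a=0,1,3,4,5 d=2,6,7,8 (map FFFFFFFFF..)
[10] unlink(d) — a=0,1,3,4,5 (map FF.FFF.....)
[11] truncate(a, 4) — a=0,1,3,4 (map FF.FF......)
[12] truncate(a, 1) — a=0 (map F..........)

bitmap = F..........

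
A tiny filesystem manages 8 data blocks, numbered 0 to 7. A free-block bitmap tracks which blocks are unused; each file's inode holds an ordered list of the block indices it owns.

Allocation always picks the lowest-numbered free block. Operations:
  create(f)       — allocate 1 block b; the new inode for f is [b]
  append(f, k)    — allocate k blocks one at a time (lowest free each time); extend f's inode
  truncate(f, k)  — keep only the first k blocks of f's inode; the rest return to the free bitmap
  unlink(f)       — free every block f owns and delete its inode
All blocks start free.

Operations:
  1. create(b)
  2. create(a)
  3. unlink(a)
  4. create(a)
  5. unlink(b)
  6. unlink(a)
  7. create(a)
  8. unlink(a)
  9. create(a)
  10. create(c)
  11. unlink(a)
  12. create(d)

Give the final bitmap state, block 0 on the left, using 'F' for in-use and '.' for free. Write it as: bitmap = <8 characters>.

bitmap = FF......

after create(b) → b:[0]  free=[F.......]
after create(a) → a:[1], b:[0]  free=[FF......]
after unlink(a) → b:[0]  free=[F.......]
after create(a) → a:[1], b:[0]  free=[FF......]
after unlink(b) → a:[1]  free=[.F......]
after unlink(a) →   free=[........]
after create(a) → a:[0]  free=[F.......]
after unlink(a) →   free=[........]
after create(a) → a:[0]  free=[F.......]
after create(c) → a:[0], c:[1]  free=[FF......]
after unlink(a) → c:[1]  free=[.F......]
after create(d) → c:[1], d:[0]  free=[FF......]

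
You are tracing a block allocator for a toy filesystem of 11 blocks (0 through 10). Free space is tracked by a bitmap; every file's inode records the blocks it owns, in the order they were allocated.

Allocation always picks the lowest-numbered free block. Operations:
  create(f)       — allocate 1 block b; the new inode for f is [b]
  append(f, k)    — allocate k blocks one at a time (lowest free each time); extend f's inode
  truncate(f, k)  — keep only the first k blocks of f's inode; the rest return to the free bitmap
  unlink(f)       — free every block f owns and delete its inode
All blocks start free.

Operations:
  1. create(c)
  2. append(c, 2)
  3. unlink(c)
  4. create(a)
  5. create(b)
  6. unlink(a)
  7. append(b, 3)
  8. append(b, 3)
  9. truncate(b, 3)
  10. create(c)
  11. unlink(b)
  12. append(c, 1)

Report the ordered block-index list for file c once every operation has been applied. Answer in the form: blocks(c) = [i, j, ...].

  1. create(c)  ⇒  F..........  {c→[0]}
  2. append(c, 2)  ⇒  FFF........  {c→[0, 1, 2]}
  3. unlink(c)  ⇒  ...........  {}
  4. create(a)  ⇒  F..........  {a→[0]}
  5. create(b)  ⇒  FF.........  {a→[0]; b→[1]}
  6. unlink(a)  ⇒  .F.........  {b→[1]}
  7. append(b, 3)  ⇒  FFFF.......  {b→[1, 0, 2, 3]}
  8. append(b, 3)  ⇒  FFFFFFF....  {b→[1, 0, 2, 3, 4, 5, 6]}
  9. truncate(b, 3)  ⇒  FFF........  {b→[1, 0, 2]}
  10. create(c)  ⇒  FFFF.......  {b→[1, 0, 2]; c→[3]}
  11. unlink(b)  ⇒  ...F.......  {c→[3]}
  12. append(c, 1)  ⇒  F..F.......  {c→[3, 0]}

blocks(c) = [3, 0]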